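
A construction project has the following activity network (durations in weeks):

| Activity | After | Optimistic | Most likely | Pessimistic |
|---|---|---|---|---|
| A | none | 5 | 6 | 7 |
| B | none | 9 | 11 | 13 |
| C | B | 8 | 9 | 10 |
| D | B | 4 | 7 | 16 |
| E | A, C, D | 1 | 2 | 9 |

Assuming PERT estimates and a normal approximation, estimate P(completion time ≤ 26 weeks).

0.975

te_A = (5 + 4·6 + 7)/6 = 36/6 = 6; σ²_A = ((7−5)/6)² = 0.111
te_B = (9 + 4·11 + 13)/6 = 66/6 = 11; σ²_B = ((13−9)/6)² = 0.444
te_C = (8 + 4·9 + 10)/6 = 54/6 = 9; σ²_C = ((10−8)/6)² = 0.111
te_D = (4 + 4·7 + 16)/6 = 48/6 = 8; σ²_D = ((16−4)/6)² = 4.000
te_E = (1 + 4·2 + 9)/6 = 18/6 = 3; σ²_E = ((9−1)/6)² = 1.778

Forward pass:
ES_A = 0; EF_A = 6
ES_B = 0; EF_B = 11
ES_C = 11; EF_C = 11+9 = 20
ES_D = 11; EF_D = 11+8 = 19
ES_E = max(EF_A=6, EF_C=20, EF_D=19) = 20; EF_E = 20+3 = 23
Expected project duration μ = 23 weeks. Critical path: B → C → E.

Variance along critical path = 0.444 + 0.111 + 1.778 = 2.333; σ = √2.333 = 1.528 weeks.
Z = (26 − 23) / 1.528 = 1.964
P(T ≤ 26) = Φ(1.964) ≈ 0.975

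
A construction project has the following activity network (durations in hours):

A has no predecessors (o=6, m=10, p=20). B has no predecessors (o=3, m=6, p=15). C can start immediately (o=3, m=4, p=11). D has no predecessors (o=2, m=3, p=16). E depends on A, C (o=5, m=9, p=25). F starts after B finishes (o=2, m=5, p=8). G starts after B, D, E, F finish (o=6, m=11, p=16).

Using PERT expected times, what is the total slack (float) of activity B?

10 hours

te_A = (6 + 4·10 + 20)/6 = 66/6 = 11
te_B = (3 + 4·6 + 15)/6 = 42/6 = 7
te_C = (3 + 4·4 + 11)/6 = 30/6 = 5
te_D = (2 + 4·3 + 16)/6 = 30/6 = 5
te_E = (5 + 4·9 + 25)/6 = 66/6 = 11
te_F = (2 + 4·5 + 8)/6 = 30/6 = 5
te_G = (6 + 4·11 + 16)/6 = 66/6 = 11

Forward pass:
ES_A = 0; EF_A = 11
ES_B = 0; EF_B = 7
ES_C = 0; EF_C = 5
ES_D = 0; EF_D = 5
ES_E = max(EF_A=11, EF_C=5) = 11; EF_E = 11+11 = 22
ES_F = 7; EF_F = 7+5 = 12
ES_G = max(EF_B=7, EF_D=5, EF_E=22, EF_F=12) = 22; EF_G = 22+11 = 33
Expected project duration μ = 33 hours. Critical path: A → E → G.

Backward pass:
LF_G = 33; LS_G = 33−11 = 22
LF_F = LS_G = 22; LS_F = 22−5 = 17
LF_E = LS_G = 22; LS_E = 22−11 = 11
LF_D = LS_G = 22; LS_D = 22−5 = 17
LF_C = LS_E = 11; LS_C = 11−5 = 6
LF_B = min(LS_F=17, LS_G=22) = 17; LS_B = 17−7 = 10
LF_A = LS_E = 11; LS_A = 11−11 = 0
Slack_B = LS_B − ES_B = 10 − 0 = 10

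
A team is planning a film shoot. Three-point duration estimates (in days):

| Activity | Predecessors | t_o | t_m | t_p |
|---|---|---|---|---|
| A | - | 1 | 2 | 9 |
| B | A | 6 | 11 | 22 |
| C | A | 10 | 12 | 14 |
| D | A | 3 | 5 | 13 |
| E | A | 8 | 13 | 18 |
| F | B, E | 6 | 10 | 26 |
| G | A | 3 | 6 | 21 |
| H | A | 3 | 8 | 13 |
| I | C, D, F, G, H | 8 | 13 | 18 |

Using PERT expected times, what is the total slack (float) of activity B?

1 days

te_A = (1 + 4·2 + 9)/6 = 18/6 = 3
te_B = (6 + 4·11 + 22)/6 = 72/6 = 12
te_C = (10 + 4·12 + 14)/6 = 72/6 = 12
te_D = (3 + 4·5 + 13)/6 = 36/6 = 6
te_E = (8 + 4·13 + 18)/6 = 78/6 = 13
te_F = (6 + 4·10 + 26)/6 = 72/6 = 12
te_G = (3 + 4·6 + 21)/6 = 48/6 = 8
te_H = (3 + 4·8 + 13)/6 = 48/6 = 8
te_I = (8 + 4·13 + 18)/6 = 78/6 = 13

Forward pass:
ES_A = 0; EF_A = 3
ES_B = 3; EF_B = 3+12 = 15
ES_C = 3; EF_C = 3+12 = 15
ES_D = 3; EF_D = 3+6 = 9
ES_E = 3; EF_E = 3+13 = 16
ES_F = max(EF_B=15, EF_E=16) = 16; EF_F = 16+12 = 28
ES_G = 3; EF_G = 3+8 = 11
ES_H = 3; EF_H = 3+8 = 11
ES_I = max(EF_C=15, EF_D=9, EF_F=28, EF_G=11, EF_H=11) = 28; EF_I = 28+13 = 41
Expected project duration μ = 41 days. Critical path: A → E → F → I.

Backward pass:
LF_I = 41; LS_I = 41−13 = 28
LF_H = LS_I = 28; LS_H = 28−8 = 20
LF_G = LS_I = 28; LS_G = 28−8 = 20
LF_F = LS_I = 28; LS_F = 28−12 = 16
LF_E = LS_F = 16; LS_E = 16−13 = 3
LF_D = LS_I = 28; LS_D = 28−6 = 22
LF_C = LS_I = 28; LS_C = 28−12 = 16
LF_B = LS_F = 16; LS_B = 16−12 = 4
LF_A = min(LS_B=4, LS_C=16, LS_D=22, LS_E=3, LS_G=20, LS_H=20) = 3; LS_A = 3−3 = 0
Slack_B = LS_B − ES_B = 4 − 3 = 1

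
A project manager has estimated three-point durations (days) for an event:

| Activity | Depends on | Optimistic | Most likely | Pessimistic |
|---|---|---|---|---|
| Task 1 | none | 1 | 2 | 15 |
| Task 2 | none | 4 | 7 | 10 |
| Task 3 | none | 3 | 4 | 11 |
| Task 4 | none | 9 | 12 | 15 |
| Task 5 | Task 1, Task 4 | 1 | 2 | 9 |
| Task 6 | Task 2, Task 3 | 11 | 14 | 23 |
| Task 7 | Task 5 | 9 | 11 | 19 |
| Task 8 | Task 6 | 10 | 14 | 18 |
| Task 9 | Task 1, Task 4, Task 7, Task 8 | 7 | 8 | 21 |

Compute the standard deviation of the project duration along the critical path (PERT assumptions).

te_Task 1 = (1 + 4·2 + 15)/6 = 24/6 = 4; σ²_Task 1 = ((15−1)/6)² = 5.444
te_Task 2 = (4 + 4·7 + 10)/6 = 42/6 = 7; σ²_Task 2 = ((10−4)/6)² = 1.000
te_Task 3 = (3 + 4·4 + 11)/6 = 30/6 = 5; σ²_Task 3 = ((11−3)/6)² = 1.778
te_Task 4 = (9 + 4·12 + 15)/6 = 72/6 = 12; σ²_Task 4 = ((15−9)/6)² = 1.000
te_Task 5 = (1 + 4·2 + 9)/6 = 18/6 = 3; σ²_Task 5 = ((9−1)/6)² = 1.778
te_Task 6 = (11 + 4·14 + 23)/6 = 90/6 = 15; σ²_Task 6 = ((23−11)/6)² = 4.000
te_Task 7 = (9 + 4·11 + 19)/6 = 72/6 = 12; σ²_Task 7 = ((19−9)/6)² = 2.778
te_Task 8 = (10 + 4·14 + 18)/6 = 84/6 = 14; σ²_Task 8 = ((18−10)/6)² = 1.778
te_Task 9 = (7 + 4·8 + 21)/6 = 60/6 = 10; σ²_Task 9 = ((21−7)/6)² = 5.444

Forward pass:
ES_Task 1 = 0; EF_Task 1 = 4
ES_Task 2 = 0; EF_Task 2 = 7
ES_Task 3 = 0; EF_Task 3 = 5
ES_Task 4 = 0; EF_Task 4 = 12
ES_Task 5 = max(EF_Task 1=4, EF_Task 4=12) = 12; EF_Task 5 = 12+3 = 15
ES_Task 6 = max(EF_Task 2=7, EF_Task 3=5) = 7; EF_Task 6 = 7+15 = 22
ES_Task 7 = 15; EF_Task 7 = 15+12 = 27
ES_Task 8 = 22; EF_Task 8 = 22+14 = 36
ES_Task 9 = max(EF_Task 1=4, EF_Task 4=12, EF_Task 7=27, EF_Task 8=36) = 36; EF_Task 9 = 36+10 = 46
Expected project duration μ = 46 days. Critical path: Task 2 → Task 6 → Task 8 → Task 9.

Variance along critical path = 1.000 + 4.000 + 1.778 + 5.444 = 12.222
σ = √12.222 = 3.496 days

3.50 days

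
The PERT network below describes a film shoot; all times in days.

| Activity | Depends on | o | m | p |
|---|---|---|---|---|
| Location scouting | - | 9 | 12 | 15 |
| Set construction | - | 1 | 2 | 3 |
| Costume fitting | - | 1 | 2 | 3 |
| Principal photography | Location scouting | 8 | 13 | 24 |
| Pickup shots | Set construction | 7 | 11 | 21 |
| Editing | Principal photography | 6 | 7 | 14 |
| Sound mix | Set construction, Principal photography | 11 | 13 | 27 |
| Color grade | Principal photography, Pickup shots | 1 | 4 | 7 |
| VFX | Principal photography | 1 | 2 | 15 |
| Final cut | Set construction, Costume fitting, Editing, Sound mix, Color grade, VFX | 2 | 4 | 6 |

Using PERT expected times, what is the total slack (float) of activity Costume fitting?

39 days

te_Location scouting = (9 + 4·12 + 15)/6 = 72/6 = 12
te_Set construction = (1 + 4·2 + 3)/6 = 12/6 = 2
te_Costume fitting = (1 + 4·2 + 3)/6 = 12/6 = 2
te_Principal photography = (8 + 4·13 + 24)/6 = 84/6 = 14
te_Pickup shots = (7 + 4·11 + 21)/6 = 72/6 = 12
te_Editing = (6 + 4·7 + 14)/6 = 48/6 = 8
te_Sound mix = (11 + 4·13 + 27)/6 = 90/6 = 15
te_Color grade = (1 + 4·4 + 7)/6 = 24/6 = 4
te_VFX = (1 + 4·2 + 15)/6 = 24/6 = 4
te_Final cut = (2 + 4·4 + 6)/6 = 24/6 = 4

Forward pass:
ES_Location scouting = 0; EF_Location scouting = 12
ES_Set construction = 0; EF_Set construction = 2
ES_Costume fitting = 0; EF_Costume fitting = 2
ES_Principal photography = 12; EF_Principal photography = 12+14 = 26
ES_Pickup shots = 2; EF_Pickup shots = 2+12 = 14
ES_Editing = 26; EF_Editing = 26+8 = 34
ES_Sound mix = max(EF_Set construction=2, EF_Principal photography=26) = 26; EF_Sound mix = 26+15 = 41
ES_Color grade = max(EF_Principal photography=26, EF_Pickup shots=14) = 26; EF_Color grade = 26+4 = 30
ES_VFX = 26; EF_VFX = 26+4 = 30
ES_Final cut = max(EF_Set construction=2, EF_Costume fitting=2, EF_Editing=34, EF_Sound mix=41, EF_Color grade=30, EF_VFX=30) = 41; EF_Final cut = 41+4 = 45
Expected project duration μ = 45 days. Critical path: Location scouting → Principal photography → Sound mix → Final cut.

Backward pass:
LF_Final cut = 45; LS_Final cut = 45−4 = 41
LF_VFX = LS_Final cut = 41; LS_VFX = 41−4 = 37
LF_Color grade = LS_Final cut = 41; LS_Color grade = 41−4 = 37
LF_Sound mix = LS_Final cut = 41; LS_Sound mix = 41−15 = 26
LF_Editing = LS_Final cut = 41; LS_Editing = 41−8 = 33
LF_Pickup shots = LS_Color grade = 37; LS_Pickup shots = 37−12 = 25
LF_Principal photography = min(LS_Editing=33, LS_Sound mix=26, LS_Color grade=37, LS_VFX=37) = 26; LS_Principal photography = 26−14 = 12
LF_Costume fitting = LS_Final cut = 41; LS_Costume fitting = 41−2 = 39
LF_Set construction = min(LS_Pickup shots=25, LS_Sound mix=26, LS_Final cut=41) = 25; LS_Set construction = 25−2 = 23
LF_Location scouting = LS_Principal photography = 12; LS_Location scouting = 12−12 = 0
Slack_Costume fitting = LS_Costume fitting − ES_Costume fitting = 39 − 0 = 39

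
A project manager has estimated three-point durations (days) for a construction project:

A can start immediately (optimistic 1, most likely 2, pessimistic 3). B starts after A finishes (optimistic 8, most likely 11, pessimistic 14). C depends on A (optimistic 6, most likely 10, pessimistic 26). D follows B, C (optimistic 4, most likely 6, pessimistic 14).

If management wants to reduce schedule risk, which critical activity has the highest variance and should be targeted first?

C

te_A = (1 + 4·2 + 3)/6 = 12/6 = 2; σ²_A = ((3−1)/6)² = 0.111
te_B = (8 + 4·11 + 14)/6 = 66/6 = 11; σ²_B = ((14−8)/6)² = 1.000
te_C = (6 + 4·10 + 26)/6 = 72/6 = 12; σ²_C = ((26−6)/6)² = 11.111
te_D = (4 + 4·6 + 14)/6 = 42/6 = 7; σ²_D = ((14−4)/6)² = 2.778

Forward pass:
ES_A = 0; EF_A = 2
ES_B = 2; EF_B = 2+11 = 13
ES_C = 2; EF_C = 2+12 = 14
ES_D = max(EF_B=13, EF_C=14) = 14; EF_D = 14+7 = 21
Expected project duration μ = 21 days. Critical path: A → C → D.

Variances on critical path: σ²_A=0.111, σ²_C=11.111, σ²_D=2.778.
Largest is σ²_C = 11.111.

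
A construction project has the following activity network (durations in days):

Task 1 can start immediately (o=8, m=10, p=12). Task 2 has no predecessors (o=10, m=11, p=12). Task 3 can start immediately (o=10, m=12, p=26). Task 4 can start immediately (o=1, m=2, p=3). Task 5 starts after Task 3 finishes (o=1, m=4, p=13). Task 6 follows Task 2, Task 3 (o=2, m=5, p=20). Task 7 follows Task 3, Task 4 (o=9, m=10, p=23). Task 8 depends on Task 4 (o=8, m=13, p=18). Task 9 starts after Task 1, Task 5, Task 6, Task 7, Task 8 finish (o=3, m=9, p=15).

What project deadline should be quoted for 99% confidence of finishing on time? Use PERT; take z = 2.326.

44.5 days

te_Task 1 = (8 + 4·10 + 12)/6 = 60/6 = 10; σ²_Task 1 = ((12−8)/6)² = 0.444
te_Task 2 = (10 + 4·11 + 12)/6 = 66/6 = 11; σ²_Task 2 = ((12−10)/6)² = 0.111
te_Task 3 = (10 + 4·12 + 26)/6 = 84/6 = 14; σ²_Task 3 = ((26−10)/6)² = 7.111
te_Task 4 = (1 + 4·2 + 3)/6 = 12/6 = 2; σ²_Task 4 = ((3−1)/6)² = 0.111
te_Task 5 = (1 + 4·4 + 13)/6 = 30/6 = 5; σ²_Task 5 = ((13−1)/6)² = 4.000
te_Task 6 = (2 + 4·5 + 20)/6 = 42/6 = 7; σ²_Task 6 = ((20−2)/6)² = 9.000
te_Task 7 = (9 + 4·10 + 23)/6 = 72/6 = 12; σ²_Task 7 = ((23−9)/6)² = 5.444
te_Task 8 = (8 + 4·13 + 18)/6 = 78/6 = 13; σ²_Task 8 = ((18−8)/6)² = 2.778
te_Task 9 = (3 + 4·9 + 15)/6 = 54/6 = 9; σ²_Task 9 = ((15−3)/6)² = 4.000

Forward pass:
ES_Task 1 = 0; EF_Task 1 = 10
ES_Task 2 = 0; EF_Task 2 = 11
ES_Task 3 = 0; EF_Task 3 = 14
ES_Task 4 = 0; EF_Task 4 = 2
ES_Task 5 = 14; EF_Task 5 = 14+5 = 19
ES_Task 6 = max(EF_Task 2=11, EF_Task 3=14) = 14; EF_Task 6 = 14+7 = 21
ES_Task 7 = max(EF_Task 3=14, EF_Task 4=2) = 14; EF_Task 7 = 14+12 = 26
ES_Task 8 = 2; EF_Task 8 = 2+13 = 15
ES_Task 9 = max(EF_Task 1=10, EF_Task 5=19, EF_Task 6=21, EF_Task 7=26, EF_Task 8=15) = 26; EF_Task 9 = 26+9 = 35
Expected project duration μ = 35 days. Critical path: Task 3 → Task 7 → Task 9.

Variance along critical path = 7.111 + 5.444 + 4.000 = 16.556; σ = 4.069 days.
D = μ + z·σ = 35 + 2.326·4.069 = 44.5 days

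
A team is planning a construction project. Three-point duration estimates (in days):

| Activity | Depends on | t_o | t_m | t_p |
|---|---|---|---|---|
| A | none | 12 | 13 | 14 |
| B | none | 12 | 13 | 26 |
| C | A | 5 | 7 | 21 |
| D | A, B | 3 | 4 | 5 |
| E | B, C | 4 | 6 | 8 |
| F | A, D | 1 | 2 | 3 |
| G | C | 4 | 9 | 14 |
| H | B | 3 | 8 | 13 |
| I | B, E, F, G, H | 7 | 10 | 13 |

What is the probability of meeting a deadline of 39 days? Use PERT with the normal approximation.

te_A = (12 + 4·13 + 14)/6 = 78/6 = 13; σ²_A = ((14−12)/6)² = 0.111
te_B = (12 + 4·13 + 26)/6 = 90/6 = 15; σ²_B = ((26−12)/6)² = 5.444
te_C = (5 + 4·7 + 21)/6 = 54/6 = 9; σ²_C = ((21−5)/6)² = 7.111
te_D = (3 + 4·4 + 5)/6 = 24/6 = 4; σ²_D = ((5−3)/6)² = 0.111
te_E = (4 + 4·6 + 8)/6 = 36/6 = 6; σ²_E = ((8−4)/6)² = 0.444
te_F = (1 + 4·2 + 3)/6 = 12/6 = 2; σ²_F = ((3−1)/6)² = 0.111
te_G = (4 + 4·9 + 14)/6 = 54/6 = 9; σ²_G = ((14−4)/6)² = 2.778
te_H = (3 + 4·8 + 13)/6 = 48/6 = 8; σ²_H = ((13−3)/6)² = 2.778
te_I = (7 + 4·10 + 13)/6 = 60/6 = 10; σ²_I = ((13−7)/6)² = 1.000

Forward pass:
ES_A = 0; EF_A = 13
ES_B = 0; EF_B = 15
ES_C = 13; EF_C = 13+9 = 22
ES_D = max(EF_A=13, EF_B=15) = 15; EF_D = 15+4 = 19
ES_E = max(EF_B=15, EF_C=22) = 22; EF_E = 22+6 = 28
ES_F = max(EF_A=13, EF_D=19) = 19; EF_F = 19+2 = 21
ES_G = 22; EF_G = 22+9 = 31
ES_H = 15; EF_H = 15+8 = 23
ES_I = max(EF_B=15, EF_E=28, EF_F=21, EF_G=31, EF_H=23) = 31; EF_I = 31+10 = 41
Expected project duration μ = 41 days. Critical path: A → C → G → I.

Variance along critical path = 0.111 + 7.111 + 2.778 + 1.000 = 11.000; σ = √11.000 = 3.317 days.
Z = (39 − 41) / 3.317 = -0.603
P(T ≤ 39) = Φ(-0.603) ≈ 0.273

0.273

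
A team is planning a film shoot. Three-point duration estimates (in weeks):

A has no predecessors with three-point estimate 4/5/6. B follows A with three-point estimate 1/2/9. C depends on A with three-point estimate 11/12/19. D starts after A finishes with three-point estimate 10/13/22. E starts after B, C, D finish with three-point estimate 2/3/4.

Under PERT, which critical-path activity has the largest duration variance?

te_A = (4 + 4·5 + 6)/6 = 30/6 = 5; σ²_A = ((6−4)/6)² = 0.111
te_B = (1 + 4·2 + 9)/6 = 18/6 = 3; σ²_B = ((9−1)/6)² = 1.778
te_C = (11 + 4·12 + 19)/6 = 78/6 = 13; σ²_C = ((19−11)/6)² = 1.778
te_D = (10 + 4·13 + 22)/6 = 84/6 = 14; σ²_D = ((22−10)/6)² = 4.000
te_E = (2 + 4·3 + 4)/6 = 18/6 = 3; σ²_E = ((4−2)/6)² = 0.111

Forward pass:
ES_A = 0; EF_A = 5
ES_B = 5; EF_B = 5+3 = 8
ES_C = 5; EF_C = 5+13 = 18
ES_D = 5; EF_D = 5+14 = 19
ES_E = max(EF_B=8, EF_C=18, EF_D=19) = 19; EF_E = 19+3 = 22
Expected project duration μ = 22 weeks. Critical path: A → D → E.

Variances on critical path: σ²_A=0.111, σ²_D=4.000, σ²_E=0.111.
Largest is σ²_D = 4.000.

D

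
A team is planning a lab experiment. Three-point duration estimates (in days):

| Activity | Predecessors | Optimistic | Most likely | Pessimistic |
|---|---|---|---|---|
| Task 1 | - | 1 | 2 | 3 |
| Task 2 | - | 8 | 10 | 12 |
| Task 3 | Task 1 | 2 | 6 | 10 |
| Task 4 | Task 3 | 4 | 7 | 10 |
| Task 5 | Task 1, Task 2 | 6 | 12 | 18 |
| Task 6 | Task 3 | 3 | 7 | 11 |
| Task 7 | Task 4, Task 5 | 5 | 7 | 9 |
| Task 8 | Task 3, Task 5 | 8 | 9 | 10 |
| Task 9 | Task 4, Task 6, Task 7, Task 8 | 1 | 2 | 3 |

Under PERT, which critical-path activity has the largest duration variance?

Task 5

te_Task 1 = (1 + 4·2 + 3)/6 = 12/6 = 2; σ²_Task 1 = ((3−1)/6)² = 0.111
te_Task 2 = (8 + 4·10 + 12)/6 = 60/6 = 10; σ²_Task 2 = ((12−8)/6)² = 0.444
te_Task 3 = (2 + 4·6 + 10)/6 = 36/6 = 6; σ²_Task 3 = ((10−2)/6)² = 1.778
te_Task 4 = (4 + 4·7 + 10)/6 = 42/6 = 7; σ²_Task 4 = ((10−4)/6)² = 1.000
te_Task 5 = (6 + 4·12 + 18)/6 = 72/6 = 12; σ²_Task 5 = ((18−6)/6)² = 4.000
te_Task 6 = (3 + 4·7 + 11)/6 = 42/6 = 7; σ²_Task 6 = ((11−3)/6)² = 1.778
te_Task 7 = (5 + 4·7 + 9)/6 = 42/6 = 7; σ²_Task 7 = ((9−5)/6)² = 0.444
te_Task 8 = (8 + 4·9 + 10)/6 = 54/6 = 9; σ²_Task 8 = ((10−8)/6)² = 0.111
te_Task 9 = (1 + 4·2 + 3)/6 = 12/6 = 2; σ²_Task 9 = ((3−1)/6)² = 0.111

Forward pass:
ES_Task 1 = 0; EF_Task 1 = 2
ES_Task 2 = 0; EF_Task 2 = 10
ES_Task 3 = 2; EF_Task 3 = 2+6 = 8
ES_Task 4 = 8; EF_Task 4 = 8+7 = 15
ES_Task 5 = max(EF_Task 1=2, EF_Task 2=10) = 10; EF_Task 5 = 10+12 = 22
ES_Task 6 = 8; EF_Task 6 = 8+7 = 15
ES_Task 7 = max(EF_Task 4=15, EF_Task 5=22) = 22; EF_Task 7 = 22+7 = 29
ES_Task 8 = max(EF_Task 3=8, EF_Task 5=22) = 22; EF_Task 8 = 22+9 = 31
ES_Task 9 = max(EF_Task 4=15, EF_Task 6=15, EF_Task 7=29, EF_Task 8=31) = 31; EF_Task 9 = 31+2 = 33
Expected project duration μ = 33 days. Critical path: Task 2 → Task 5 → Task 8 → Task 9.

Variances on critical path: σ²_Task 2=0.444, σ²_Task 5=4.000, σ²_Task 8=0.111, σ²_Task 9=0.111.
Largest is σ²_Task 5 = 4.000.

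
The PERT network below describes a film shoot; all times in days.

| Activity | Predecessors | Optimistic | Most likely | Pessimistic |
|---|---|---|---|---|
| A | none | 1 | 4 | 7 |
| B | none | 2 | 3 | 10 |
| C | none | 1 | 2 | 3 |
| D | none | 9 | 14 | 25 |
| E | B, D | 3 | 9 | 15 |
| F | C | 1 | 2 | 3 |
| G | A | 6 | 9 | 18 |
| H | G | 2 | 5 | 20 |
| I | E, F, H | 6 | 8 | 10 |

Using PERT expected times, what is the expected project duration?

te_A = (1 + 4·4 + 7)/6 = 24/6 = 4
te_B = (2 + 4·3 + 10)/6 = 24/6 = 4
te_C = (1 + 4·2 + 3)/6 = 12/6 = 2
te_D = (9 + 4·14 + 25)/6 = 90/6 = 15
te_E = (3 + 4·9 + 15)/6 = 54/6 = 9
te_F = (1 + 4·2 + 3)/6 = 12/6 = 2
te_G = (6 + 4·9 + 18)/6 = 60/6 = 10
te_H = (2 + 4·5 + 20)/6 = 42/6 = 7
te_I = (6 + 4·8 + 10)/6 = 48/6 = 8

Forward pass:
ES_A = 0; EF_A = 4
ES_B = 0; EF_B = 4
ES_C = 0; EF_C = 2
ES_D = 0; EF_D = 15
ES_E = max(EF_B=4, EF_D=15) = 15; EF_E = 15+9 = 24
ES_F = 2; EF_F = 2+2 = 4
ES_G = 4; EF_G = 4+10 = 14
ES_H = 14; EF_H = 14+7 = 21
ES_I = max(EF_E=24, EF_F=4, EF_H=21) = 24; EF_I = 24+8 = 32
Expected project duration μ = 32 days. Critical path: D → E → I.

32 days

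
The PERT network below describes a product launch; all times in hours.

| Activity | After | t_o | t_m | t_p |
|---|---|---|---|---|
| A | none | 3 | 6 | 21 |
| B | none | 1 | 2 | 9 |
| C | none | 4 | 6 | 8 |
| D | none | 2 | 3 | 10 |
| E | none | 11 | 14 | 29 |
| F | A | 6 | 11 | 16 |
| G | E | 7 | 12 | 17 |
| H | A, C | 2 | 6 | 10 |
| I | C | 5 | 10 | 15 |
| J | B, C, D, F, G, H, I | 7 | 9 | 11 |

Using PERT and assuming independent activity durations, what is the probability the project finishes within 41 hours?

te_A = (3 + 4·6 + 21)/6 = 48/6 = 8; σ²_A = ((21−3)/6)² = 9.000
te_B = (1 + 4·2 + 9)/6 = 18/6 = 3; σ²_B = ((9−1)/6)² = 1.778
te_C = (4 + 4·6 + 8)/6 = 36/6 = 6; σ²_C = ((8−4)/6)² = 0.444
te_D = (2 + 4·3 + 10)/6 = 24/6 = 4; σ²_D = ((10−2)/6)² = 1.778
te_E = (11 + 4·14 + 29)/6 = 96/6 = 16; σ²_E = ((29−11)/6)² = 9.000
te_F = (6 + 4·11 + 16)/6 = 66/6 = 11; σ²_F = ((16−6)/6)² = 2.778
te_G = (7 + 4·12 + 17)/6 = 72/6 = 12; σ²_G = ((17−7)/6)² = 2.778
te_H = (2 + 4·6 + 10)/6 = 36/6 = 6; σ²_H = ((10−2)/6)² = 1.778
te_I = (5 + 4·10 + 15)/6 = 60/6 = 10; σ²_I = ((15−5)/6)² = 2.778
te_J = (7 + 4·9 + 11)/6 = 54/6 = 9; σ²_J = ((11−7)/6)² = 0.444

Forward pass:
ES_A = 0; EF_A = 8
ES_B = 0; EF_B = 3
ES_C = 0; EF_C = 6
ES_D = 0; EF_D = 4
ES_E = 0; EF_E = 16
ES_F = 8; EF_F = 8+11 = 19
ES_G = 16; EF_G = 16+12 = 28
ES_H = max(EF_A=8, EF_C=6) = 8; EF_H = 8+6 = 14
ES_I = 6; EF_I = 6+10 = 16
ES_J = max(EF_B=3, EF_C=6, EF_D=4, EF_F=19, EF_G=28, EF_H=14, EF_I=16) = 28; EF_J = 28+9 = 37
Expected project duration μ = 37 hours. Critical path: E → G → J.

Variance along critical path = 9.000 + 2.778 + 0.444 = 12.222; σ = √12.222 = 3.496 hours.
Z = (41 − 37) / 3.496 = 1.144
P(T ≤ 41) = Φ(1.144) ≈ 0.874

0.874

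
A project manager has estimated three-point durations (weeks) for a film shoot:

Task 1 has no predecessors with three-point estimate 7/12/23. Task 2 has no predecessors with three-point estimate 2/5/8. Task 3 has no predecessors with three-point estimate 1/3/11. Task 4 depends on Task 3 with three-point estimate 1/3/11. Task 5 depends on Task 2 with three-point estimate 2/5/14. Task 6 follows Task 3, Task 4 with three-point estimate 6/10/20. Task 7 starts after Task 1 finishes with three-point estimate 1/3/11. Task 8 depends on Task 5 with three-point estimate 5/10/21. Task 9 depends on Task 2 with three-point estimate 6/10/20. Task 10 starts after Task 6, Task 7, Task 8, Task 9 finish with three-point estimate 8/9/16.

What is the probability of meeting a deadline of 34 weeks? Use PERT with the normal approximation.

0.704

te_Task 1 = (7 + 4·12 + 23)/6 = 78/6 = 13; σ²_Task 1 = ((23−7)/6)² = 7.111
te_Task 2 = (2 + 4·5 + 8)/6 = 30/6 = 5; σ²_Task 2 = ((8−2)/6)² = 1.000
te_Task 3 = (1 + 4·3 + 11)/6 = 24/6 = 4; σ²_Task 3 = ((11−1)/6)² = 2.778
te_Task 4 = (1 + 4·3 + 11)/6 = 24/6 = 4; σ²_Task 4 = ((11−1)/6)² = 2.778
te_Task 5 = (2 + 4·5 + 14)/6 = 36/6 = 6; σ²_Task 5 = ((14−2)/6)² = 4.000
te_Task 6 = (6 + 4·10 + 20)/6 = 66/6 = 11; σ²_Task 6 = ((20−6)/6)² = 5.444
te_Task 7 = (1 + 4·3 + 11)/6 = 24/6 = 4; σ²_Task 7 = ((11−1)/6)² = 2.778
te_Task 8 = (5 + 4·10 + 21)/6 = 66/6 = 11; σ²_Task 8 = ((21−5)/6)² = 7.111
te_Task 9 = (6 + 4·10 + 20)/6 = 66/6 = 11; σ²_Task 9 = ((20−6)/6)² = 5.444
te_Task 10 = (8 + 4·9 + 16)/6 = 60/6 = 10; σ²_Task 10 = ((16−8)/6)² = 1.778

Forward pass:
ES_Task 1 = 0; EF_Task 1 = 13
ES_Task 2 = 0; EF_Task 2 = 5
ES_Task 3 = 0; EF_Task 3 = 4
ES_Task 4 = 4; EF_Task 4 = 4+4 = 8
ES_Task 5 = 5; EF_Task 5 = 5+6 = 11
ES_Task 6 = max(EF_Task 3=4, EF_Task 4=8) = 8; EF_Task 6 = 8+11 = 19
ES_Task 7 = 13; EF_Task 7 = 13+4 = 17
ES_Task 8 = 11; EF_Task 8 = 11+11 = 22
ES_Task 9 = 5; EF_Task 9 = 5+11 = 16
ES_Task 10 = max(EF_Task 6=19, EF_Task 7=17, EF_Task 8=22, EF_Task 9=16) = 22; EF_Task 10 = 22+10 = 32
Expected project duration μ = 32 weeks. Critical path: Task 2 → Task 5 → Task 8 → Task 10.

Variance along critical path = 1.000 + 4.000 + 7.111 + 1.778 = 13.889; σ = √13.889 = 3.727 weeks.
Z = (34 − 32) / 3.727 = 0.537
P(T ≤ 34) = Φ(0.537) ≈ 0.704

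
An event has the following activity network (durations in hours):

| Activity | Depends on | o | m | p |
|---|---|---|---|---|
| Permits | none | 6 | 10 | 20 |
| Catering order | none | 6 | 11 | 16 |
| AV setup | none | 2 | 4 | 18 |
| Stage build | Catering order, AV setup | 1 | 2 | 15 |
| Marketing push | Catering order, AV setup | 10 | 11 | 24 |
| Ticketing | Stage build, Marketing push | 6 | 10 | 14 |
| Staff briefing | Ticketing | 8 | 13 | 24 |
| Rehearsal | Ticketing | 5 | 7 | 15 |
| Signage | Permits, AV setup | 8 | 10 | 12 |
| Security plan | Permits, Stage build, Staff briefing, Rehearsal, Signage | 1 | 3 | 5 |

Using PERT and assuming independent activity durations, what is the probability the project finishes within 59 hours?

te_Permits = (6 + 4·10 + 20)/6 = 66/6 = 11; σ²_Permits = ((20−6)/6)² = 5.444
te_Catering order = (6 + 4·11 + 16)/6 = 66/6 = 11; σ²_Catering order = ((16−6)/6)² = 2.778
te_AV setup = (2 + 4·4 + 18)/6 = 36/6 = 6; σ²_AV setup = ((18−2)/6)² = 7.111
te_Stage build = (1 + 4·2 + 15)/6 = 24/6 = 4; σ²_Stage build = ((15−1)/6)² = 5.444
te_Marketing push = (10 + 4·11 + 24)/6 = 78/6 = 13; σ²_Marketing push = ((24−10)/6)² = 5.444
te_Ticketing = (6 + 4·10 + 14)/6 = 60/6 = 10; σ²_Ticketing = ((14−6)/6)² = 1.778
te_Staff briefing = (8 + 4·13 + 24)/6 = 84/6 = 14; σ²_Staff briefing = ((24−8)/6)² = 7.111
te_Rehearsal = (5 + 4·7 + 15)/6 = 48/6 = 8; σ²_Rehearsal = ((15−5)/6)² = 2.778
te_Signage = (8 + 4·10 + 12)/6 = 60/6 = 10; σ²_Signage = ((12−8)/6)² = 0.444
te_Security plan = (1 + 4·3 + 5)/6 = 18/6 = 3; σ²_Security plan = ((5−1)/6)² = 0.444

Forward pass:
ES_Permits = 0; EF_Permits = 11
ES_Catering order = 0; EF_Catering order = 11
ES_AV setup = 0; EF_AV setup = 6
ES_Stage build = max(EF_Catering order=11, EF_AV setup=6) = 11; EF_Stage build = 11+4 = 15
ES_Marketing push = max(EF_Catering order=11, EF_AV setup=6) = 11; EF_Marketing push = 11+13 = 24
ES_Ticketing = max(EF_Stage build=15, EF_Marketing push=24) = 24; EF_Ticketing = 24+10 = 34
ES_Staff briefing = 34; EF_Staff briefing = 34+14 = 48
ES_Rehearsal = 34; EF_Rehearsal = 34+8 = 42
ES_Signage = max(EF_Permits=11, EF_AV setup=6) = 11; EF_Signage = 11+10 = 21
ES_Security plan = max(EF_Permits=11, EF_Stage build=15, EF_Staff briefing=48, EF_Rehearsal=42, EF_Signage=21) = 48; EF_Security plan = 48+3 = 51
Expected project duration μ = 51 hours. Critical path: Catering order → Marketing push → Ticketing → Staff briefing → Security plan.

Variance along critical path = 2.778 + 5.444 + 1.778 + 7.111 + 0.444 = 17.556; σ = √17.556 = 4.190 hours.
Z = (59 − 51) / 4.190 = 1.909
P(T ≤ 59) = Φ(1.909) ≈ 0.972

0.972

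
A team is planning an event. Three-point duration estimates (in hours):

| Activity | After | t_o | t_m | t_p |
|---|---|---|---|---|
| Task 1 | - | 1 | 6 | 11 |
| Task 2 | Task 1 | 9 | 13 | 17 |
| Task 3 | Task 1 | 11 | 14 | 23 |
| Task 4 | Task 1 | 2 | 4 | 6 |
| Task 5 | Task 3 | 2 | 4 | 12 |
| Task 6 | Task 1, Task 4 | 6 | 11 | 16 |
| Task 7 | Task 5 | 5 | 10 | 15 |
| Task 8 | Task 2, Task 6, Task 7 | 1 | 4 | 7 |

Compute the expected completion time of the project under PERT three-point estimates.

te_Task 1 = (1 + 4·6 + 11)/6 = 36/6 = 6
te_Task 2 = (9 + 4·13 + 17)/6 = 78/6 = 13
te_Task 3 = (11 + 4·14 + 23)/6 = 90/6 = 15
te_Task 4 = (2 + 4·4 + 6)/6 = 24/6 = 4
te_Task 5 = (2 + 4·4 + 12)/6 = 30/6 = 5
te_Task 6 = (6 + 4·11 + 16)/6 = 66/6 = 11
te_Task 7 = (5 + 4·10 + 15)/6 = 60/6 = 10
te_Task 8 = (1 + 4·4 + 7)/6 = 24/6 = 4

Forward pass:
ES_Task 1 = 0; EF_Task 1 = 6
ES_Task 2 = 6; EF_Task 2 = 6+13 = 19
ES_Task 3 = 6; EF_Task 3 = 6+15 = 21
ES_Task 4 = 6; EF_Task 4 = 6+4 = 10
ES_Task 5 = 21; EF_Task 5 = 21+5 = 26
ES_Task 6 = max(EF_Task 1=6, EF_Task 4=10) = 10; EF_Task 6 = 10+11 = 21
ES_Task 7 = 26; EF_Task 7 = 26+10 = 36
ES_Task 8 = max(EF_Task 2=19, EF_Task 6=21, EF_Task 7=36) = 36; EF_Task 8 = 36+4 = 40
Expected project duration μ = 40 hours. Critical path: Task 1 → Task 3 → Task 5 → Task 7 → Task 8.

40 hours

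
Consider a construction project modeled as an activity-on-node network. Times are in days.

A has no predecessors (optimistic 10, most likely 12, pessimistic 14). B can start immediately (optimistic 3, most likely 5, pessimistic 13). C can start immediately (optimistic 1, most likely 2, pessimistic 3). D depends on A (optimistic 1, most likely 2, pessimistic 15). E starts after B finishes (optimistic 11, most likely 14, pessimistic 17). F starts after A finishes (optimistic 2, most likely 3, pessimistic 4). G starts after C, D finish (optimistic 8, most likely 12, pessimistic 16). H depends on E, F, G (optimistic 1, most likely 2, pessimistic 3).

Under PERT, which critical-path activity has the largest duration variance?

te_A = (10 + 4·12 + 14)/6 = 72/6 = 12; σ²_A = ((14−10)/6)² = 0.444
te_B = (3 + 4·5 + 13)/6 = 36/6 = 6; σ²_B = ((13−3)/6)² = 2.778
te_C = (1 + 4·2 + 3)/6 = 12/6 = 2; σ²_C = ((3−1)/6)² = 0.111
te_D = (1 + 4·2 + 15)/6 = 24/6 = 4; σ²_D = ((15−1)/6)² = 5.444
te_E = (11 + 4·14 + 17)/6 = 84/6 = 14; σ²_E = ((17−11)/6)² = 1.000
te_F = (2 + 4·3 + 4)/6 = 18/6 = 3; σ²_F = ((4−2)/6)² = 0.111
te_G = (8 + 4·12 + 16)/6 = 72/6 = 12; σ²_G = ((16−8)/6)² = 1.778
te_H = (1 + 4·2 + 3)/6 = 12/6 = 2; σ²_H = ((3−1)/6)² = 0.111

Forward pass:
ES_A = 0; EF_A = 12
ES_B = 0; EF_B = 6
ES_C = 0; EF_C = 2
ES_D = 12; EF_D = 12+4 = 16
ES_E = 6; EF_E = 6+14 = 20
ES_F = 12; EF_F = 12+3 = 15
ES_G = max(EF_C=2, EF_D=16) = 16; EF_G = 16+12 = 28
ES_H = max(EF_E=20, EF_F=15, EF_G=28) = 28; EF_H = 28+2 = 30
Expected project duration μ = 30 days. Critical path: A → D → G → H.

Variances on critical path: σ²_A=0.444, σ²_D=5.444, σ²_G=1.778, σ²_H=0.111.
Largest is σ²_D = 5.444.

D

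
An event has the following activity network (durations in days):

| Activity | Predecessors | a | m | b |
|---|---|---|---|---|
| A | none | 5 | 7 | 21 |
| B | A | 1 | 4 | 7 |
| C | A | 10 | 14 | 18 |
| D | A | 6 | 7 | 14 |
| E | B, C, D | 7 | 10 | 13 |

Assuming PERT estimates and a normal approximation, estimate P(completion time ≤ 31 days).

0.262

te_A = (5 + 4·7 + 21)/6 = 54/6 = 9; σ²_A = ((21−5)/6)² = 7.111
te_B = (1 + 4·4 + 7)/6 = 24/6 = 4; σ²_B = ((7−1)/6)² = 1.000
te_C = (10 + 4·14 + 18)/6 = 84/6 = 14; σ²_C = ((18−10)/6)² = 1.778
te_D = (6 + 4·7 + 14)/6 = 48/6 = 8; σ²_D = ((14−6)/6)² = 1.778
te_E = (7 + 4·10 + 13)/6 = 60/6 = 10; σ²_E = ((13−7)/6)² = 1.000

Forward pass:
ES_A = 0; EF_A = 9
ES_B = 9; EF_B = 9+4 = 13
ES_C = 9; EF_C = 9+14 = 23
ES_D = 9; EF_D = 9+8 = 17
ES_E = max(EF_B=13, EF_C=23, EF_D=17) = 23; EF_E = 23+10 = 33
Expected project duration μ = 33 days. Critical path: A → C → E.

Variance along critical path = 7.111 + 1.778 + 1.000 = 9.889; σ = √9.889 = 3.145 days.
Z = (31 − 33) / 3.145 = -0.636
P(T ≤ 31) = Φ(-0.636) ≈ 0.262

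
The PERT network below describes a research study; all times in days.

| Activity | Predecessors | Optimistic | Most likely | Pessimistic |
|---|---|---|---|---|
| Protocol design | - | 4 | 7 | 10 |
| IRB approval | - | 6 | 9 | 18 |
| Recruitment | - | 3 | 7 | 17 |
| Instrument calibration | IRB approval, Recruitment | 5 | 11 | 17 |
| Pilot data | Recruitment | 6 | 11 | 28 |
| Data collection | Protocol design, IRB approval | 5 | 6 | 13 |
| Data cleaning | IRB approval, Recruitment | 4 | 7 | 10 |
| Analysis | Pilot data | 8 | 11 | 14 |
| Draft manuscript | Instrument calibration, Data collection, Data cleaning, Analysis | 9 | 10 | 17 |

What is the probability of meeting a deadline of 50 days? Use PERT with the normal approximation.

0.934

te_Protocol design = (4 + 4·7 + 10)/6 = 42/6 = 7; σ²_Protocol design = ((10−4)/6)² = 1.000
te_IRB approval = (6 + 4·9 + 18)/6 = 60/6 = 10; σ²_IRB approval = ((18−6)/6)² = 4.000
te_Recruitment = (3 + 4·7 + 17)/6 = 48/6 = 8; σ²_Recruitment = ((17−3)/6)² = 5.444
te_Instrument calibration = (5 + 4·11 + 17)/6 = 66/6 = 11; σ²_Instrument calibration = ((17−5)/6)² = 4.000
te_Pilot data = (6 + 4·11 + 28)/6 = 78/6 = 13; σ²_Pilot data = ((28−6)/6)² = 13.444
te_Data collection = (5 + 4·6 + 13)/6 = 42/6 = 7; σ²_Data collection = ((13−5)/6)² = 1.778
te_Data cleaning = (4 + 4·7 + 10)/6 = 42/6 = 7; σ²_Data cleaning = ((10−4)/6)² = 1.000
te_Analysis = (8 + 4·11 + 14)/6 = 66/6 = 11; σ²_Analysis = ((14−8)/6)² = 1.000
te_Draft manuscript = (9 + 4·10 + 17)/6 = 66/6 = 11; σ²_Draft manuscript = ((17−9)/6)² = 1.778

Forward pass:
ES_Protocol design = 0; EF_Protocol design = 7
ES_IRB approval = 0; EF_IRB approval = 10
ES_Recruitment = 0; EF_Recruitment = 8
ES_Instrument calibration = max(EF_IRB approval=10, EF_Recruitment=8) = 10; EF_Instrument calibration = 10+11 = 21
ES_Pilot data = 8; EF_Pilot data = 8+13 = 21
ES_Data collection = max(EF_Protocol design=7, EF_IRB approval=10) = 10; EF_Data collection = 10+7 = 17
ES_Data cleaning = max(EF_IRB approval=10, EF_Recruitment=8) = 10; EF_Data cleaning = 10+7 = 17
ES_Analysis = 21; EF_Analysis = 21+11 = 32
ES_Draft manuscript = max(EF_Instrument calibration=21, EF_Data collection=17, EF_Data cleaning=17, EF_Analysis=32) = 32; EF_Draft manuscript = 32+11 = 43
Expected project duration μ = 43 days. Critical path: Recruitment → Pilot data → Analysis → Draft manuscript.

Variance along critical path = 5.444 + 13.444 + 1.000 + 1.778 = 21.667; σ = √21.667 = 4.655 days.
Z = (50 − 43) / 4.655 = 1.504
P(T ≤ 50) = Φ(1.504) ≈ 0.934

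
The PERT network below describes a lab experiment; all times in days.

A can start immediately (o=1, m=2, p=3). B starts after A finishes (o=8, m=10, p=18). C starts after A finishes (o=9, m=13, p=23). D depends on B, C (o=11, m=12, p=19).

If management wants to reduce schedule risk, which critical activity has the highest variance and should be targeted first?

te_A = (1 + 4·2 + 3)/6 = 12/6 = 2; σ²_A = ((3−1)/6)² = 0.111
te_B = (8 + 4·10 + 18)/6 = 66/6 = 11; σ²_B = ((18−8)/6)² = 2.778
te_C = (9 + 4·13 + 23)/6 = 84/6 = 14; σ²_C = ((23−9)/6)² = 5.444
te_D = (11 + 4·12 + 19)/6 = 78/6 = 13; σ²_D = ((19−11)/6)² = 1.778

Forward pass:
ES_A = 0; EF_A = 2
ES_B = 2; EF_B = 2+11 = 13
ES_C = 2; EF_C = 2+14 = 16
ES_D = max(EF_B=13, EF_C=16) = 16; EF_D = 16+13 = 29
Expected project duration μ = 29 days. Critical path: A → C → D.

Variances on critical path: σ²_A=0.111, σ²_C=5.444, σ²_D=1.778.
Largest is σ²_C = 5.444.

C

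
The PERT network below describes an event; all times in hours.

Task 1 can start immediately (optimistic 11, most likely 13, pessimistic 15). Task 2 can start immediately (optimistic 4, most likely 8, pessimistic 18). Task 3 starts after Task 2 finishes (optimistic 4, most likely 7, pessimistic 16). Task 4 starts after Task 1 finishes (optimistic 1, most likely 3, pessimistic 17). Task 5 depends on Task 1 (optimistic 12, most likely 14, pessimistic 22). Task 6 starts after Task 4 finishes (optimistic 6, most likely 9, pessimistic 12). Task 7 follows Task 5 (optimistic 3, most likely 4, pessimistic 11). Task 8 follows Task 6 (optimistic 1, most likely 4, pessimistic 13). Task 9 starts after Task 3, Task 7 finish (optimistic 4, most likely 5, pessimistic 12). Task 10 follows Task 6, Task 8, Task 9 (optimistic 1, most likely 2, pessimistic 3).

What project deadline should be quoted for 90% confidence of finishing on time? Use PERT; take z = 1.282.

44.4 hours

te_Task 1 = (11 + 4·13 + 15)/6 = 78/6 = 13; σ²_Task 1 = ((15−11)/6)² = 0.444
te_Task 2 = (4 + 4·8 + 18)/6 = 54/6 = 9; σ²_Task 2 = ((18−4)/6)² = 5.444
te_Task 3 = (4 + 4·7 + 16)/6 = 48/6 = 8; σ²_Task 3 = ((16−4)/6)² = 4.000
te_Task 4 = (1 + 4·3 + 17)/6 = 30/6 = 5; σ²_Task 4 = ((17−1)/6)² = 7.111
te_Task 5 = (12 + 4·14 + 22)/6 = 90/6 = 15; σ²_Task 5 = ((22−12)/6)² = 2.778
te_Task 6 = (6 + 4·9 + 12)/6 = 54/6 = 9; σ²_Task 6 = ((12−6)/6)² = 1.000
te_Task 7 = (3 + 4·4 + 11)/6 = 30/6 = 5; σ²_Task 7 = ((11−3)/6)² = 1.778
te_Task 8 = (1 + 4·4 + 13)/6 = 30/6 = 5; σ²_Task 8 = ((13−1)/6)² = 4.000
te_Task 9 = (4 + 4·5 + 12)/6 = 36/6 = 6; σ²_Task 9 = ((12−4)/6)² = 1.778
te_Task 10 = (1 + 4·2 + 3)/6 = 12/6 = 2; σ²_Task 10 = ((3−1)/6)² = 0.111

Forward pass:
ES_Task 1 = 0; EF_Task 1 = 13
ES_Task 2 = 0; EF_Task 2 = 9
ES_Task 3 = 9; EF_Task 3 = 9+8 = 17
ES_Task 4 = 13; EF_Task 4 = 13+5 = 18
ES_Task 5 = 13; EF_Task 5 = 13+15 = 28
ES_Task 6 = 18; EF_Task 6 = 18+9 = 27
ES_Task 7 = 28; EF_Task 7 = 28+5 = 33
ES_Task 8 = 27; EF_Task 8 = 27+5 = 32
ES_Task 9 = max(EF_Task 3=17, EF_Task 7=33) = 33; EF_Task 9 = 33+6 = 39
ES_Task 10 = max(EF_Task 6=27, EF_Task 8=32, EF_Task 9=39) = 39; EF_Task 10 = 39+2 = 41
Expected project duration μ = 41 hours. Critical path: Task 1 → Task 5 → Task 7 → Task 9 → Task 10.

Variance along critical path = 0.444 + 2.778 + 1.778 + 1.778 + 0.111 = 6.889; σ = 2.625 hours.
D = μ + z·σ = 41 + 1.282·2.625 = 44.4 hours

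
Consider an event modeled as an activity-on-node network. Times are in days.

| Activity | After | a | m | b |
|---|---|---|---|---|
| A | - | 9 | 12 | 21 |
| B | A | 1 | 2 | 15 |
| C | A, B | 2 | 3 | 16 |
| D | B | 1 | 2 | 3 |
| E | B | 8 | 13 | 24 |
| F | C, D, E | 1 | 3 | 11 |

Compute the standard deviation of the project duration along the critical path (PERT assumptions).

4.40 days

te_A = (9 + 4·12 + 21)/6 = 78/6 = 13; σ²_A = ((21−9)/6)² = 4.000
te_B = (1 + 4·2 + 15)/6 = 24/6 = 4; σ²_B = ((15−1)/6)² = 5.444
te_C = (2 + 4·3 + 16)/6 = 30/6 = 5; σ²_C = ((16−2)/6)² = 5.444
te_D = (1 + 4·2 + 3)/6 = 12/6 = 2; σ²_D = ((3−1)/6)² = 0.111
te_E = (8 + 4·13 + 24)/6 = 84/6 = 14; σ²_E = ((24−8)/6)² = 7.111
te_F = (1 + 4·3 + 11)/6 = 24/6 = 4; σ²_F = ((11−1)/6)² = 2.778

Forward pass:
ES_A = 0; EF_A = 13
ES_B = 13; EF_B = 13+4 = 17
ES_C = max(EF_A=13, EF_B=17) = 17; EF_C = 17+5 = 22
ES_D = 17; EF_D = 17+2 = 19
ES_E = 17; EF_E = 17+14 = 31
ES_F = max(EF_C=22, EF_D=19, EF_E=31) = 31; EF_F = 31+4 = 35
Expected project duration μ = 35 days. Critical path: A → B → E → F.

Variance along critical path = 4.000 + 5.444 + 7.111 + 2.778 = 19.333
σ = √19.333 = 4.397 days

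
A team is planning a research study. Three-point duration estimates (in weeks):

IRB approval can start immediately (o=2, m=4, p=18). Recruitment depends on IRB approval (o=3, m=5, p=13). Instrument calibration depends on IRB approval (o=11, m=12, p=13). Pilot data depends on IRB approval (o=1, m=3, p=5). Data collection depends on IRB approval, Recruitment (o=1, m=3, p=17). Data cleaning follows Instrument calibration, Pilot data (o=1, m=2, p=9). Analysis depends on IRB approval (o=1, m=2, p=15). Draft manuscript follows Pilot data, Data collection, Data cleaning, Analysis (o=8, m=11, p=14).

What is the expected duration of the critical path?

32 weeks

te_IRB approval = (2 + 4·4 + 18)/6 = 36/6 = 6
te_Recruitment = (3 + 4·5 + 13)/6 = 36/6 = 6
te_Instrument calibration = (11 + 4·12 + 13)/6 = 72/6 = 12
te_Pilot data = (1 + 4·3 + 5)/6 = 18/6 = 3
te_Data collection = (1 + 4·3 + 17)/6 = 30/6 = 5
te_Data cleaning = (1 + 4·2 + 9)/6 = 18/6 = 3
te_Analysis = (1 + 4·2 + 15)/6 = 24/6 = 4
te_Draft manuscript = (8 + 4·11 + 14)/6 = 66/6 = 11

Forward pass:
ES_IRB approval = 0; EF_IRB approval = 6
ES_Recruitment = 6; EF_Recruitment = 6+6 = 12
ES_Instrument calibration = 6; EF_Instrument calibration = 6+12 = 18
ES_Pilot data = 6; EF_Pilot data = 6+3 = 9
ES_Data collection = max(EF_IRB approval=6, EF_Recruitment=12) = 12; EF_Data collection = 12+5 = 17
ES_Data cleaning = max(EF_Instrument calibration=18, EF_Pilot data=9) = 18; EF_Data cleaning = 18+3 = 21
ES_Analysis = 6; EF_Analysis = 6+4 = 10
ES_Draft manuscript = max(EF_Pilot data=9, EF_Data collection=17, EF_Data cleaning=21, EF_Analysis=10) = 21; EF_Draft manuscript = 21+11 = 32
Expected project duration μ = 32 weeks. Critical path: IRB approval → Instrument calibration → Data cleaning → Draft manuscript.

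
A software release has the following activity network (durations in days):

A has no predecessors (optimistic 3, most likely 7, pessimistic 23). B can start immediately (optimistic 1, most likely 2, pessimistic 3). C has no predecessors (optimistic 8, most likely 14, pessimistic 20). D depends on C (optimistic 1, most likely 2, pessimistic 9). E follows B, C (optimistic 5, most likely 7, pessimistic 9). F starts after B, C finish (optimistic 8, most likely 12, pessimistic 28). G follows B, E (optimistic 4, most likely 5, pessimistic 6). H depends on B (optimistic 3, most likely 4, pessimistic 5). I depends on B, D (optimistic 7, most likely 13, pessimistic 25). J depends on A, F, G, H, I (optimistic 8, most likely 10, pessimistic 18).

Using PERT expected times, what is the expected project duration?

te_A = (3 + 4·7 + 23)/6 = 54/6 = 9
te_B = (1 + 4·2 + 3)/6 = 12/6 = 2
te_C = (8 + 4·14 + 20)/6 = 84/6 = 14
te_D = (1 + 4·2 + 9)/6 = 18/6 = 3
te_E = (5 + 4·7 + 9)/6 = 42/6 = 7
te_F = (8 + 4·12 + 28)/6 = 84/6 = 14
te_G = (4 + 4·5 + 6)/6 = 30/6 = 5
te_H = (3 + 4·4 + 5)/6 = 24/6 = 4
te_I = (7 + 4·13 + 25)/6 = 84/6 = 14
te_J = (8 + 4·10 + 18)/6 = 66/6 = 11

Forward pass:
ES_A = 0; EF_A = 9
ES_B = 0; EF_B = 2
ES_C = 0; EF_C = 14
ES_D = 14; EF_D = 14+3 = 17
ES_E = max(EF_B=2, EF_C=14) = 14; EF_E = 14+7 = 21
ES_F = max(EF_B=2, EF_C=14) = 14; EF_F = 14+14 = 28
ES_G = max(EF_B=2, EF_E=21) = 21; EF_G = 21+5 = 26
ES_H = 2; EF_H = 2+4 = 6
ES_I = max(EF_B=2, EF_D=17) = 17; EF_I = 17+14 = 31
ES_J = max(EF_A=9, EF_F=28, EF_G=26, EF_H=6, EF_I=31) = 31; EF_J = 31+11 = 42
Expected project duration μ = 42 days. Critical path: C → D → I → J.

42 days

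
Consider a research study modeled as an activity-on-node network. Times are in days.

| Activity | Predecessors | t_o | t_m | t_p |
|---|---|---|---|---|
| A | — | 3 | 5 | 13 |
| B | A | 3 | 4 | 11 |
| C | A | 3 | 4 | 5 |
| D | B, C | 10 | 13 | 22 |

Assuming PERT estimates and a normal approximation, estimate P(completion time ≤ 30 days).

0.956

te_A = (3 + 4·5 + 13)/6 = 36/6 = 6; σ²_A = ((13−3)/6)² = 2.778
te_B = (3 + 4·4 + 11)/6 = 30/6 = 5; σ²_B = ((11−3)/6)² = 1.778
te_C = (3 + 4·4 + 5)/6 = 24/6 = 4; σ²_C = ((5−3)/6)² = 0.111
te_D = (10 + 4·13 + 22)/6 = 84/6 = 14; σ²_D = ((22−10)/6)² = 4.000

Forward pass:
ES_A = 0; EF_A = 6
ES_B = 6; EF_B = 6+5 = 11
ES_C = 6; EF_C = 6+4 = 10
ES_D = max(EF_B=11, EF_C=10) = 11; EF_D = 11+14 = 25
Expected project duration μ = 25 days. Critical path: A → B → D.

Variance along critical path = 2.778 + 1.778 + 4.000 = 8.556; σ = √8.556 = 2.925 days.
Z = (30 − 25) / 2.925 = 1.709
P(T ≤ 30) = Φ(1.709) ≈ 0.956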